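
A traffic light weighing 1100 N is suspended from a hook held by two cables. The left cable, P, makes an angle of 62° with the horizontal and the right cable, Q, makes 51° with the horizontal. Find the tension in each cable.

T_P = 752.0 N, T_Q = 561.0 N

ΣF_x = 0: −T_P·cos62° + T_Q·cos51° = 0 → T_Q = 0.745998·T_P.
ΣF_y = 0: T_P·sin62° + T_Q·sin51° = 1100.
Substitute: T_P·(0.882948 + 0.745998·0.777146) = 1100 → T_P = 752.035 ≈ 752.0 N.
Then T_Q = 0.745998 × 752.035 = 561.0 N.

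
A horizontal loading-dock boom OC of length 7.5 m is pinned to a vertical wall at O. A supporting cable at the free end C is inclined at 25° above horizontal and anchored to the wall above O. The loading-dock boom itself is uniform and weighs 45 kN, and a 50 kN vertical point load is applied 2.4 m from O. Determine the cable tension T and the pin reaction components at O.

T = 91.10 kN, O_x = 82.56 kN, O_y = 56.50 kN

ΣM about O: T·sin25°·7.5 − 45·3.75 − 50·2.4 = 0 → T = 288.75/(7.5·0.422618) = 91.0988 ≈ 91.10 kN.
ΣF_x = 0: O_x − T·cos25° = 0 → O_x = 91.0988 × 0.906308 = 82.56 kN.
ΣF_y = 0: O_y + T·sin25° − 45 − 50 = 0 → O_y = 95 − 91.0988 × 0.422618 = 56.50 kN.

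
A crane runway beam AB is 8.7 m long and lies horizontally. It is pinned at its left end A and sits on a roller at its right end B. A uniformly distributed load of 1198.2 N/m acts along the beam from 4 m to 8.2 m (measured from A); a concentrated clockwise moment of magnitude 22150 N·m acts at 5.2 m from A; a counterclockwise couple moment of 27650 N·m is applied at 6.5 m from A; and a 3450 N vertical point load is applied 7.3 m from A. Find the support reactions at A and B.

Resultant of the distributed load: 1198.2 × 4.2 = 5032.44 N at 6.1 m from A.
ΣM about A: B_y·8.7 − (1198.2·4.2)·6.1 − 22150 + 27650 − 3450·7.3 = 0 → B_y = 50382.884/8.7 = 5791.14 ≈ 5791 N.
ΣF_y = 0: A_y + 5791.14 − 1198.2·4.2 − 3450 = 0 → A_y = 2691 N.
ΣF_x = 0: no horizontal applied forces, so A_x = 0.

A_x = 0, A_y = 2691 N, B_y = 5791 N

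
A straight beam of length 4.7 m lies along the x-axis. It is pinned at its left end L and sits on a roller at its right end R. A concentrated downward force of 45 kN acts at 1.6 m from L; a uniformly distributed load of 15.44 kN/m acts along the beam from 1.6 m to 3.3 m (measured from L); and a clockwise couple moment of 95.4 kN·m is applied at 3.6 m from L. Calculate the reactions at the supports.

Resultant of the distributed load: 15.44 × 1.7 = 26.248 kN at 2.45 m from L.
ΣM about L: R_y·4.7 − 45·1.6 − (15.44·1.7)·2.45 − 95.4 = 0 → R_y = 231.7076/4.7 = 49.2995 ≈ 49.30 kN.
ΣF_y = 0: L_y + 49.2995 − 45 − 15.44·1.7 = 0 → L_y = 21.95 kN.
ΣF_x = 0: no horizontal applied forces, so L_x = 0.

L_x = 0, L_y = 21.95 kN, R_y = 49.30 kN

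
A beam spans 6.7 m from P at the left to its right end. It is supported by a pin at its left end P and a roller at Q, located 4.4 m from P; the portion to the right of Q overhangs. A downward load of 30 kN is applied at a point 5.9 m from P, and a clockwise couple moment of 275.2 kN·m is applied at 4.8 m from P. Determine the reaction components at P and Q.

Moments about P: Q_y·4.4 − 30·5.9 − 275.2 = 0 → Q_y = 452.2/4.4 = 102.773 ≈ 102.8 kN.
ΣF_y = 0: P_y + 102.773 − 30 = 0 → P_y = -72.77 kN.
ΣF_x = 0: no horizontal applied forces, so P_x = 0.

P_x = 0, P_y = -72.77 kN, Q_y = 102.8 kN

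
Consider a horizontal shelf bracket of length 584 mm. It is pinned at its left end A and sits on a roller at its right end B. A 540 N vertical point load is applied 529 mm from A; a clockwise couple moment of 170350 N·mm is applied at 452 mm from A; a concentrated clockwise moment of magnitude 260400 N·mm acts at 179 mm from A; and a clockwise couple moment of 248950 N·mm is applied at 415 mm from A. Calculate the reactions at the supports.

Moments about A: B_y·584 − 540·529 − 170350 − 260400 − 248950 = 0 → B_y = 965360/584 = 1653.01 ≈ 1653 N.
ΣF_y = 0: A_y + 1653.01 − 540 = 0 → A_y = -1113 N.
ΣF_x = 0: no horizontal applied forces, so A_x = 0.

A_x = 0, A_y = -1113 N, B_y = 1653 N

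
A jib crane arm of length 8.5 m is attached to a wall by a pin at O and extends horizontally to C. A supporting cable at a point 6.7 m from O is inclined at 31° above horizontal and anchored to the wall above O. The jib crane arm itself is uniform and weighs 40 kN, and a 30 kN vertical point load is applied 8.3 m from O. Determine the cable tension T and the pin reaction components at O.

T = 121.4 kN, O_x = 104.1 kN, O_y = 7.463 kN

ΣM about O: T·sin31°·6.7 − 40·4.25 − 30·8.3 = 0 → T = 419/(6.7·0.515038) = 121.423 ≈ 121.4 kN.
ΣF_x = 0: O_x − T·cos31° = 0 → O_x = 121.423 × 0.857167 = 104.1 kN.
ΣF_y = 0: O_y + T·sin31° − 40 − 30 = 0 → O_y = 70 − 121.423 × 0.515038 = 7.463 kN.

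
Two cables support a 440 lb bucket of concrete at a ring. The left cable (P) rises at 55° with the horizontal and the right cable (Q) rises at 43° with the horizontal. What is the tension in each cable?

ΣF_x = 0: −T_P·cos55° + T_Q·cos43° = 0 → T_Q = 0.784267·T_P.
ΣF_y = 0: T_P·sin55° + T_Q·sin43° = 440.
Substitute: T_P·(0.819152 + 0.784267·0.681998) = 440 → T_P = 324.958 ≈ 325.0 lb.
Then T_Q = 0.784267 × 324.958 = 254.9 lb.

T_P = 325.0 lb, T_Q = 254.9 lb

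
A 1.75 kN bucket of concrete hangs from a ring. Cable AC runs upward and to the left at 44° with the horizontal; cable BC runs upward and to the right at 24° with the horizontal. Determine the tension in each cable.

T_AC = 1.724 kN, T_BC = 1.358 kN

ΣF_x = 0: −T_AC·cos44° + T_BC·cos24° = 0 → T_BC = 0.787415·T_AC.
ΣF_y = 0: T_AC·sin44° + T_BC·sin24° = 1.75.
Substitute: T_AC·(0.694658 + 0.787415·0.406737) = 1.75 → T_AC = 1.72426 ≈ 1.724 kN.
Then T_BC = 0.787415 × 1.72426 = 1.358 kN.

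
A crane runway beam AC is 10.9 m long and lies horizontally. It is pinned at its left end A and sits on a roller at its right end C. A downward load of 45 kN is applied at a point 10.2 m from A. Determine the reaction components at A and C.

A_x = 0, A_y = 2.890 kN, C_y = 42.11 kN

Moments about A: C_y·10.9 − 45·10.2 = 0 → C_y = 459/10.9 = 42.1101 ≈ 42.11 kN.
ΣF_y = 0: A_y + 42.1101 − 45 = 0 → A_y = 2.890 kN.
ΣF_x = 0: no horizontal applied forces, so A_x = 0.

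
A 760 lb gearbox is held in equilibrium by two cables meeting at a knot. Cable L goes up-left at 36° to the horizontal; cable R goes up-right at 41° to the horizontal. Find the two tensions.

T_L = 588.7 lb, T_R = 631.0 lb

ΣF_x = 0: −T_L·cos36° + T_R·cos41° = 0 → T_R = 1.07196·T_L.
ΣF_y = 0: T_L·sin36° + T_R·sin41° = 760.
Substitute: T_L·(0.587785 + 1.07196·0.656059) = 760 → T_L = 588.666 ≈ 588.7 lb.
Then T_R = 1.07196 × 588.666 = 631.0 lb.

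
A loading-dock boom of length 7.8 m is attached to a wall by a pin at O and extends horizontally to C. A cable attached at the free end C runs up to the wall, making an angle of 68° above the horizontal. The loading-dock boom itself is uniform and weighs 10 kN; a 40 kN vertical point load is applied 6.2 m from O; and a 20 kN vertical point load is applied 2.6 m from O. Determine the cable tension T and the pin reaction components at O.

ΣM about O: T·sin68°·7.8 − 10·3.9 − 40·6.2 − 20·2.6 = 0 → T = 339/(7.8·0.927184) = 46.8748 ≈ 46.87 kN.
ΣF_x = 0: O_x − T·cos68° = 0 → O_x = 46.8748 × 0.374607 = 17.56 kN.
ΣF_y = 0: O_y + T·sin68° − 10 − 40 − 20 = 0 → O_y = 70 − 46.8748 × 0.927184 = 26.54 kN.

T = 46.87 kN, O_x = 17.56 kN, O_y = 26.54 kN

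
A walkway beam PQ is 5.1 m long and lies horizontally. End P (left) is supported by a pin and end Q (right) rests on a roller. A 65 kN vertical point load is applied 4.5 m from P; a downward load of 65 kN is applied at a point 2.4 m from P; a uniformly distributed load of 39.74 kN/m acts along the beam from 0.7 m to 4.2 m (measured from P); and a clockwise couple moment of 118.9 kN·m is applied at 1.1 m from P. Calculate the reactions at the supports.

Resultant of the distributed load: 39.74 × 3.5 = 139.09 kN at 2.45 m from P.
Moments about P: Q_y·5.1 − 65·4.5 − 65·2.4 − (39.74·3.5)·2.45 − 118.9 = 0 → Q_y = 908.1705/5.1 = 178.073 ≈ 178.1 kN.
ΣF_y = 0: P_y + 178.073 − 65 − 65 − 39.74·3.5 = 0 → P_y = 91.02 kN.
ΣF_x = 0: no horizontal applied forces, so P_x = 0.

P_x = 0, P_y = 91.02 kN, Q_y = 178.1 kN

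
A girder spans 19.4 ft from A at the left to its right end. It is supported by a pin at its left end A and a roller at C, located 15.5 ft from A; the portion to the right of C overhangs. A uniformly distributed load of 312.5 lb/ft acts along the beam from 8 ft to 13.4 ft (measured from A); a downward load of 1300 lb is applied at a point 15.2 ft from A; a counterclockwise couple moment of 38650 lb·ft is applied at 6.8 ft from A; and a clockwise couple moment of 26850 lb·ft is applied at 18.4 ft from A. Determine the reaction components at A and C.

Resultant of the distributed load: 312.5 × 5.4 = 1687.5 lb at 10.7 ft from A.
Taking moments about A: C_y·15.5 − (312.5·5.4)·10.7 − 1300·15.2 + 38650 − 26850 = 0 → C_y = 26016.25/15.5 = 1678.47 ≈ 1678 lb.
ΣF_y = 0: A_y + 1678.47 − 312.5·5.4 − 1300 = 0 → A_y = 1309 lb.
ΣF_x = 0: no horizontal applied forces, so A_x = 0.

A_x = 0, A_y = 1309 lb, C_y = 1678 lb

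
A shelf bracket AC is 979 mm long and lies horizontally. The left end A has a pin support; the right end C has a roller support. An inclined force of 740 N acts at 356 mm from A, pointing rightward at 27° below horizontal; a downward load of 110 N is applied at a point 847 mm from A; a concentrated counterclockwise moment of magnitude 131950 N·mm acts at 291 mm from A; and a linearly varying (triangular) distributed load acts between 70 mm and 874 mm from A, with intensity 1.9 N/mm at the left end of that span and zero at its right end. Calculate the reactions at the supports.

Resultant of the triangular load: ½ × 1.9 × 804 = 763.8 N, acting at 338 mm from A (one-third of the span from the peak).
Taking moments about A: C_y·979 − 740·sin27°·356 − 110·847 + 131950 − (½·1.9·804)·338 = 0 → C_y = 338984/979 = 346.255 ≈ 346.3 N.
ΣF_y = 0: A_y + 346.255 − 740·sin27° − 110 − ½·1.9·804 = 0 → A_y = 863.5 N.
ΣF_x = 0: A_x + 740·cos27° = 0 → A_x = -659.3 N.

A_x = -659.3 N, A_y = 863.5 N, C_y = 346.3 N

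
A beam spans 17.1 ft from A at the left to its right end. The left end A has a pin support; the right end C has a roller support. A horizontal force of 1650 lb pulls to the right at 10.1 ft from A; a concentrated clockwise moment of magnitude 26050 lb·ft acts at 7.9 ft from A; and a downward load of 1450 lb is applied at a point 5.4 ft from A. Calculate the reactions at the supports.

Moments about A: C_y·17.1 − 26050 − 1450·5.4 = 0 → C_y = 33880/17.1 = 1981.29 ≈ 1981 lb.
ΣF_y = 0: A_y + 1981.29 − 1450 = 0 → A_y = -531.3 lb.
ΣF_x = 0: A_x + 1650 = 0 → A_x = -1650 lb.

A_x = -1650 lb, A_y = -531.3 lb, C_y = 1981 lb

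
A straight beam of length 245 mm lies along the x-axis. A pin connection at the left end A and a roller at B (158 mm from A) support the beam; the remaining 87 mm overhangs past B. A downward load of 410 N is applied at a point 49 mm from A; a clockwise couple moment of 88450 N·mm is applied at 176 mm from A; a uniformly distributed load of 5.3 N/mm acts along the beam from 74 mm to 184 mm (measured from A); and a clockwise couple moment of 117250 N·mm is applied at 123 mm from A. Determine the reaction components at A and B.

A_x = 0, A_y = -912.0 N, B_y = 1905 N

Resultant of the distributed load: 5.3 × 110 = 583 N at 129 mm from A.
ΣM about A: B_y·158 − 410·49 − 88450 − (5.3·110)·129 − 117250 = 0 → B_y = 300997/158 = 1905.04 ≈ 1905 N.
ΣF_y = 0: A_y + 1905.04 − 410 − 5.3·110 = 0 → A_y = -912.0 N.
ΣF_x = 0: no horizontal applied forces, so A_x = 0.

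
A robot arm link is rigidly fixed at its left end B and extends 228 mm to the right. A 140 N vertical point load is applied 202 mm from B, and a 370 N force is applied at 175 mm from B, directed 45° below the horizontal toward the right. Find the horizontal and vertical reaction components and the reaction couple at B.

ΣF_x = 0: B_x + 370·cos45° = 0 → B_x = -261.6 N.
ΣF_y = 0: B_y − 140 − 370·sin45° = 0 → B_y = 401.6 N.
ΣM about B: M_B − 140·202 − 370·sin45°·175 = 0 → M_B = 74070 N·mm.

B_x = -261.6 N, B_y = 401.6 N, M_B = 74070 N·mm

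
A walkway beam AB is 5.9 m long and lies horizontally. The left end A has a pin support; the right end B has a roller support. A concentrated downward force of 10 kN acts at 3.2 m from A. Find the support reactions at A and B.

A_x = 0, A_y = 4.576 kN, B_y = 5.424 kN

Moments about A: B_y·5.9 − 10·3.2 = 0 → B_y = 32/5.9 = 5.42373 ≈ 5.424 kN.
ΣF_y = 0: A_y + 5.42373 − 10 = 0 → A_y = 4.576 kN.
ΣF_x = 0: no horizontal applied forces, so A_x = 0.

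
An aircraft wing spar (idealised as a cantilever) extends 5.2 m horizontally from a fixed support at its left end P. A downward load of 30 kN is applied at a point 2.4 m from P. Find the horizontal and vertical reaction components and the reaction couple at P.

P_x = 0, P_y = 30.00 kN, M_P = 72.00 kN·m

ΣF_x = 0: P_x = 0.
ΣF_y = 0: P_y − 30 = 0 → P_y = 30.00 kN.
ΣM about P: M_P − 30·2.4 = 0 → M_P = 72.00 kN·m.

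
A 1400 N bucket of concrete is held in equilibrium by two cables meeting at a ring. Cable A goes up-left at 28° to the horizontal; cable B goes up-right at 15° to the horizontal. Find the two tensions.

T_A = 1983 N, T_B = 1813 N

ΣF_x = 0: −T_A·cos28° + T_B·cos15° = 0 → T_B = 0.914095·T_A.
ΣF_y = 0: T_A·sin28° + T_B·sin15° = 1400.
Substitute: T_A·(0.469472 + 0.914095·0.258819) = 1400 → T_A = 1982.84 ≈ 1983 N.
Then T_B = 0.914095 × 1982.84 = 1813 N.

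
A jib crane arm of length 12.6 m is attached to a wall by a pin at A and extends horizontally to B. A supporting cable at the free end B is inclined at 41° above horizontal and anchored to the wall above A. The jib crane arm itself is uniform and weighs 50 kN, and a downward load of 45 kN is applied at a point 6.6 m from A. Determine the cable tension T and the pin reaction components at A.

T = 74.04 kN, A_x = 55.88 kN, A_y = 46.43 kN

ΣM about A: T·sin41°·12.6 − 50·6.3 − 45·6.6 = 0 → T = 612/(12.6·0.656059) = 74.0352 ≈ 74.04 kN.
ΣF_x = 0: A_x − T·cos41° = 0 → A_x = 74.0352 × 0.75471 = 55.88 kN.
ΣF_y = 0: A_y + T·sin41° − 50 − 45 = 0 → A_y = 95 − 74.0352 × 0.656059 = 46.43 kN.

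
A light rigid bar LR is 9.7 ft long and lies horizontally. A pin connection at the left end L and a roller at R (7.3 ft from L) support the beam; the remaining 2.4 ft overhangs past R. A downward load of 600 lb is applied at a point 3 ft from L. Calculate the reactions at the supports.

L_x = 0, L_y = 353.4 lb, R_y = 246.6 lb

Taking moments about L: R_y·7.3 − 600·3 = 0 → R_y = 1800/7.3 = 246.575 ≈ 246.6 lb.
ΣF_y = 0: L_y + 246.575 − 600 = 0 → L_y = 353.4 lb.
ΣF_x = 0: no horizontal applied forces, so L_x = 0.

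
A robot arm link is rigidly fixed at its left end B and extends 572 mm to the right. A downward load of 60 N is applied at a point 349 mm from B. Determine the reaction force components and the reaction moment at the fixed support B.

ΣF_x = 0: B_x = 0.
ΣF_y = 0: B_y − 60 = 0 → B_y = 60.00 N.
ΣM about B: M_B − 60·349 = 0 → M_B = 20940 N·mm.

B_x = 0, B_y = 60.00 N, M_B = 20940 N·mm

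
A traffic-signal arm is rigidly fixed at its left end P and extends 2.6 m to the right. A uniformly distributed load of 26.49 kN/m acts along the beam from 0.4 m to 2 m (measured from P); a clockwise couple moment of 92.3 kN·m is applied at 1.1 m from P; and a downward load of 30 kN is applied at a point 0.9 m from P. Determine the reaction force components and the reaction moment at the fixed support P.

P_x = 0, P_y = 72.38 kN, M_P = 170.2 kN·m

Resultant of the distributed load: 26.49 × 1.6 = 42.384 kN at 1.2 m from P.
ΣF_x = 0: P_x = 0.
ΣF_y = 0: P_y − 26.49·1.6 − 30 = 0 → P_y = 72.38 kN.
ΣM about P: M_P − (26.49·1.6)·1.2 − 92.3 − 30·0.9 = 0 → M_P = 170.2 kN·m.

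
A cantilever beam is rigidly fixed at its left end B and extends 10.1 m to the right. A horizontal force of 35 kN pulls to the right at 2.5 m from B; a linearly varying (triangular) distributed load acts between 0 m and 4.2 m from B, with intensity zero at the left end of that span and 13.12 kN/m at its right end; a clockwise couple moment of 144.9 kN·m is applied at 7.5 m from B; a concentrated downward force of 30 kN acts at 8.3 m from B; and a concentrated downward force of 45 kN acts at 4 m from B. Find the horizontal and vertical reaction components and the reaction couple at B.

Resultant of the triangular load: ½ × 13.12 × 4.2 = 27.552 kN, acting at 2.8 m from B (one-third of the span from the peak).
ΣF_x = 0: B_x + 35 = 0 → B_x = -35.00 kN.
ΣF_y = 0: B_y − ½·13.12·4.2 − 30 − 45 = 0 → B_y = 102.6 kN.
ΣM about B: M_B − (½·13.12·4.2)·2.8 − 144.9 − 30·8.3 − 45·4 = 0 → M_B = 651.0 kN·m.

B_x = -35.00 kN, B_y = 102.6 kN, M_B = 651.0 kN·m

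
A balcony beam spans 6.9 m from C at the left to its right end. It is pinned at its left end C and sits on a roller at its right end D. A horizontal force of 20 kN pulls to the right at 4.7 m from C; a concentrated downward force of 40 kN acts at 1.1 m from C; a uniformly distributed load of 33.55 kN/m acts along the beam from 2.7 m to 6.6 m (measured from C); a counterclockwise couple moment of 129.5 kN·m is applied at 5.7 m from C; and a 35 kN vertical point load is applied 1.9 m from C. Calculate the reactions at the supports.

Resultant of the distributed load: 33.55 × 3.9 = 130.845 kN at 4.65 m from C.
Taking moments about C: D_y·6.9 − 40·1.1 − (33.55·3.9)·4.65 + 129.5 − 35·1.9 = 0 → D_y = 589.42925/6.9 = 85.4245 ≈ 85.42 kN.
ΣF_y = 0: C_y + 85.4245 − 40 − 33.55·3.9 − 35 = 0 → C_y = 120.4 kN.
ΣF_x = 0: C_x + 20 = 0 → C_x = -20.00 kN.

C_x = -20.00 kN, C_y = 120.4 kN, D_y = 85.42 kN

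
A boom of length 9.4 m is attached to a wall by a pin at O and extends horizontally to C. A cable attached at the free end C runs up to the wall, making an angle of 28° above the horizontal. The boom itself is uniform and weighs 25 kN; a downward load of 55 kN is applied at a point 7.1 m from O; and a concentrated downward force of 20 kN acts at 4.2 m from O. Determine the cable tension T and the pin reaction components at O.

ΣM about O: T·sin28°·9.4 − 25·4.7 − 55·7.1 − 20·4.2 = 0 → T = 592/(9.4·0.469472) = 134.148 ≈ 134.1 kN.
ΣF_x = 0: O_x − T·cos28° = 0 → O_x = 134.148 × 0.882948 = 118.4 kN.
ΣF_y = 0: O_y + T·sin28° − 25 − 55 − 20 = 0 → O_y = 100 − 134.148 × 0.469472 = 37.02 kN.

T = 134.1 kN, O_x = 118.4 kN, O_y = 37.02 kN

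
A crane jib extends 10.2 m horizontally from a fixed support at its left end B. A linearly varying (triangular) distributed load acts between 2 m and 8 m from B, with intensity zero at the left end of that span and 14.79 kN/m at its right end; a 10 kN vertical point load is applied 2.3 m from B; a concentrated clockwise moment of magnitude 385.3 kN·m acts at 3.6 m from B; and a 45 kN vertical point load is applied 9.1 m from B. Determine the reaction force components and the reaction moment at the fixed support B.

B_x = 0, B_y = 99.37 kN, M_B = 1084 kN·m

Resultant of the triangular load: ½ × 14.79 × 6 = 44.37 kN, acting at 6 m from B (one-third of the span from the peak).
ΣF_x = 0: B_x = 0.
ΣF_y = 0: B_y − ½·14.79·6 − 10 − 45 = 0 → B_y = 99.37 kN.
ΣM about B: M_B − (½·14.79·6)·6 − 10·2.3 − 385.3 − 45·9.1 = 0 → M_B = 1084 kN·m.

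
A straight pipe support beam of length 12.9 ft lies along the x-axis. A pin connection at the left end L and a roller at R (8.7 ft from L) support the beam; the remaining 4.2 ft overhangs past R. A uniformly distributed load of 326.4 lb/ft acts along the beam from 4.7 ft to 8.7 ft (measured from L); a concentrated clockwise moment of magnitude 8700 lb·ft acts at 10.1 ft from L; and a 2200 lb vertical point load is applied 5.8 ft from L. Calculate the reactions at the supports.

L_x = 0, L_y = 33.47 lb, R_y = 3472 lb

Resultant of the distributed load: 326.4 × 4 = 1305.6 lb at 6.7 ft from L.
ΣM about L: R_y·8.7 − (326.4·4)·6.7 − 8700 − 2200·5.8 = 0 → R_y = 30207.52/8.7 = 3472.13 ≈ 3472 lb.
ΣF_y = 0: L_y + 3472.13 − 326.4·4 − 2200 = 0 → L_y = 33.47 lb.
ΣF_x = 0: no horizontal applied forces, so L_x = 0.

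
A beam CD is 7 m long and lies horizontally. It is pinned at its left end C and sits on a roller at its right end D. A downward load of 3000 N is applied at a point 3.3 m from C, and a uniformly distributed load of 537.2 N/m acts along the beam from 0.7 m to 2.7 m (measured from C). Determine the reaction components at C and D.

C_x = 0, C_y = 2399 N, D_y = 1675 N

Resultant of the distributed load: 537.2 × 2 = 1074.4 N at 1.7 m from C.
ΣM about C: D_y·7 − 3000·3.3 − (537.2·2)·1.7 = 0 → D_y = 11726.48/7 = 1675.21 ≈ 1675 N.
ΣF_y = 0: C_y + 1675.21 − 3000 − 537.2·2 = 0 → C_y = 2399 N.
ΣF_x = 0: no horizontal applied forces, so C_x = 0.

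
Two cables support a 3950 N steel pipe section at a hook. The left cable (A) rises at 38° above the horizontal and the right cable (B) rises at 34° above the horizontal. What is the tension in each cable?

T_A = 3443 N, T_B = 3273 N

ΣF_x = 0: −T_A·cos38° + T_B·cos34° = 0 → T_B = 0.950513·T_A.
ΣF_y = 0: T_A·sin38° + T_B·sin34° = 3950.
Substitute: T_A·(0.615661 + 0.950513·0.559193) = 3950 → T_A = 3443.22 ≈ 3443 N.
Then T_B = 0.950513 × 3443.22 = 3273 N.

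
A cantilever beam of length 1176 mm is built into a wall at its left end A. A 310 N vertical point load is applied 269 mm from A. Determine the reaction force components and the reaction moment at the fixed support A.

A_x = 0, A_y = 310.0 N, M_A = 83390 N·mm

ΣF_x = 0: A_x = 0.
ΣF_y = 0: A_y − 310 = 0 → A_y = 310.0 N.
ΣM about A: M_A − 310·269 = 0 → M_A = 83390 N·mm.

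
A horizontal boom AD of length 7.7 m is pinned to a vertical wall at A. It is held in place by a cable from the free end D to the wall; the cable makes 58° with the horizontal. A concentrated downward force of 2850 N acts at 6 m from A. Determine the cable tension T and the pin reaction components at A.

T = 2619 N, A_x = 1388 N, A_y = 629.2 N

ΣM about A: T·sin58°·7.7 − 2850·6 = 0 → T = 17100/(7.7·0.848048) = 2618.7 ≈ 2619 N.
ΣF_x = 0: A_x − T·cos58° = 0 → A_x = 2618.7 × 0.529919 = 1388 N.
ΣF_y = 0: A_y + T·sin58° − 2850 = 0 → A_y = 2850 − 2618.7 × 0.848048 = 629.2 N.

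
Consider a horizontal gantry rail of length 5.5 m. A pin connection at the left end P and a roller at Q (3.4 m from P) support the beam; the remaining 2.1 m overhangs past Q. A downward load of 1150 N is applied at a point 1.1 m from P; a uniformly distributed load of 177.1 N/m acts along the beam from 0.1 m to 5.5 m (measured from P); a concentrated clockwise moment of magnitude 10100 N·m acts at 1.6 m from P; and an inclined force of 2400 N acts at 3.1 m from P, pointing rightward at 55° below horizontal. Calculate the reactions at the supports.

Resultant of the distributed load: 177.1 × 5.4 = 956.34 N at 2.8 m from P.
ΣM about P: Q_y·3.4 − 1150·1.1 − (177.1·5.4)·2.8 − 10100 − 2400·sin55°·3.1 = 0 → Q_y = 20137.2/3.4 = 5922.71 ≈ 5923 N.
ΣF_y = 0: P_y + 5922.71 − 1150 − 177.1·5.4 − 2400·sin55° = 0 → P_y = -1850 N.
ΣF_x = 0: P_x + 2400·cos55° = 0 → P_x = -1377 N.

P_x = -1377 N, P_y = -1850 N, Q_y = 5923 N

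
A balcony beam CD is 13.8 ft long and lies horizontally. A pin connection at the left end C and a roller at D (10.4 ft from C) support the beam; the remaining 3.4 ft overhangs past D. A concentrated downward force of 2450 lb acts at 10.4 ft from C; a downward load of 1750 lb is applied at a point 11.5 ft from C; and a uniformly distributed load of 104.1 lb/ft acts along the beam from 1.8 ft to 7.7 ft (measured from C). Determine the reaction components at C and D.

Resultant of the distributed load: 104.1 × 5.9 = 614.19 lb at 4.75 ft from C.
Taking moments about C: D_y·10.4 − 2450·10.4 − 1750·11.5 − (104.1·5.9)·4.75 = 0 → D_y = 48522.4025/10.4 = 4665.62 ≈ 4666 lb.
ΣF_y = 0: C_y + 4665.62 − 2450 − 1750 − 104.1·5.9 = 0 → C_y = 148.6 lb.
ΣF_x = 0: no horizontal applied forces, so C_x = 0.

C_x = 0, C_y = 148.6 lb, D_y = 4666 lb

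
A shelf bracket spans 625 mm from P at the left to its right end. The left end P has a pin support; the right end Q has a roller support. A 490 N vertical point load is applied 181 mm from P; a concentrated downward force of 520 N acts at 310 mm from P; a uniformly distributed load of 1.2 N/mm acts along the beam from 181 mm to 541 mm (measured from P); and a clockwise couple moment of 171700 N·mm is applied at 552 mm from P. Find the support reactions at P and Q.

P_x = 0, P_y = 517.9 N, Q_y = 924.1 N

Resultant of the distributed load: 1.2 × 360 = 432 N at 361 mm from P.
ΣM about P: Q_y·625 − 490·181 − 520·310 − (1.2·360)·361 − 171700 = 0 → Q_y = 577542/625 = 924.067 ≈ 924.1 N.
ΣF_y = 0: P_y + 924.067 − 490 − 520 − 1.2·360 = 0 → P_y = 517.9 N.
ΣF_x = 0: no horizontal applied forces, so P_x = 0.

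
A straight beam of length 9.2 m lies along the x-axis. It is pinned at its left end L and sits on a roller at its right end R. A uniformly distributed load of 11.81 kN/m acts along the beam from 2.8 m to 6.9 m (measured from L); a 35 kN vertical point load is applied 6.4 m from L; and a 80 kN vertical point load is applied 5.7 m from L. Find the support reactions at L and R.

L_x = 0, L_y = 63.98 kN, R_y = 99.44 kN

Resultant of the distributed load: 11.81 × 4.1 = 48.421 kN at 4.85 m from L.
Moments about L: R_y·9.2 − (11.81·4.1)·4.85 − 35·6.4 − 80·5.7 = 0 → R_y = 914.84185/9.2 = 99.4393 ≈ 99.44 kN.
ΣF_y = 0: L_y + 99.4393 − 11.81·4.1 − 35 − 80 = 0 → L_y = 63.98 kN.
ΣF_x = 0: no horizontal applied forces, so L_x = 0.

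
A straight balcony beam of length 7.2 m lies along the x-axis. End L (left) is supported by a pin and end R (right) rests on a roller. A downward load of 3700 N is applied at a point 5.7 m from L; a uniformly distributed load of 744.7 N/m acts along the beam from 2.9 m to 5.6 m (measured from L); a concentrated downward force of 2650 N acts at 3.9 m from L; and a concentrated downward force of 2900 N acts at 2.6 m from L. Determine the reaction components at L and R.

L_x = 0, L_y = 4662 N, R_y = 6599 N

Resultant of the distributed load: 744.7 × 2.7 = 2010.69 N at 4.25 m from L.
Taking moments about L: R_y·7.2 − 3700·5.7 − (744.7·2.7)·4.25 − 2650·3.9 − 2900·2.6 = 0 → R_y = 47510.4325/7.2 = 6598.67 ≈ 6599 N.
ΣF_y = 0: L_y + 6598.67 − 3700 − 744.7·2.7 − 2650 − 2900 = 0 → L_y = 4662 N.
ΣF_x = 0: no horizontal applied forces, so L_x = 0.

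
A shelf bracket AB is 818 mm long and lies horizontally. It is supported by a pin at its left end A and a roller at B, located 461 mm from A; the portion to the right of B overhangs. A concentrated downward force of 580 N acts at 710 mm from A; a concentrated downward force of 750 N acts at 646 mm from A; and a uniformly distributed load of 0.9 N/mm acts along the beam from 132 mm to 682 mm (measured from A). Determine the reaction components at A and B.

A_x = 0, A_y = -556.3 N, B_y = 2381 N

Resultant of the distributed load: 0.9 × 550 = 495 N at 407 mm from A.
Taking moments about A: B_y·461 − 580·710 − 750·646 − (0.9·550)·407 = 0 → B_y = 1097765/461 = 2381.27 ≈ 2381 N.
ΣF_y = 0: A_y + 2381.27 − 580 − 750 − 0.9·550 = 0 → A_y = -556.3 N.
ΣF_x = 0: no horizontal applied forces, so A_x = 0.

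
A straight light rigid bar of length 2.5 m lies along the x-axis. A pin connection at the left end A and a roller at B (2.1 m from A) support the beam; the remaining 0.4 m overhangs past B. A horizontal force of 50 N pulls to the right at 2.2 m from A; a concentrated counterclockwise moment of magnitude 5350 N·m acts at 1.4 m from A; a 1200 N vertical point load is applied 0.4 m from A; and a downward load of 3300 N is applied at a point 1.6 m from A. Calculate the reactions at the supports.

A_x = -50.00 N, A_y = 4305 N, B_y = 195.2 N

Taking moments about A: B_y·2.1 + 5350 − 1200·0.4 − 3300·1.6 = 0 → B_y = 410/2.1 = 195.238 ≈ 195.2 N.
ΣF_y = 0: A_y + 195.238 − 1200 − 3300 = 0 → A_y = 4305 N.
ΣF_x = 0: A_x + 50 = 0 → A_x = -50.00 N.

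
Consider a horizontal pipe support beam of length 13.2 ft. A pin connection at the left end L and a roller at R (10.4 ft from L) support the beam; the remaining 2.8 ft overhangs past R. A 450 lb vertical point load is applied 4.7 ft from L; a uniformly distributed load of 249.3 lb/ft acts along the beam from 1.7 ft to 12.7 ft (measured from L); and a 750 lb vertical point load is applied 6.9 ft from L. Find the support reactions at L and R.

L_x = 0, L_y = 1343 lb, R_y = 2599 lb

Resultant of the distributed load: 249.3 × 11 = 2742.3 lb at 7.2 ft from L.
Moments about L: R_y·10.4 − 450·4.7 − (249.3·11)·7.2 − 750·6.9 = 0 → R_y = 27034.56/10.4 = 2599.48 ≈ 2599 lb.
ΣF_y = 0: L_y + 2599.48 − 450 − 249.3·11 − 750 = 0 → L_y = 1343 lb.
ΣF_x = 0: no horizontal applied forces, so L_x = 0.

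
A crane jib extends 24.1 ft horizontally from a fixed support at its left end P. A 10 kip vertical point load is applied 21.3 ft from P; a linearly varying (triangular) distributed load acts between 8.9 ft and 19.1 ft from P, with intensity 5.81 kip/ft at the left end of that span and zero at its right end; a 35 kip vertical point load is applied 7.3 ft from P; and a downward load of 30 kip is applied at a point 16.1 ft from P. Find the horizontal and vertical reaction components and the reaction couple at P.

P_x = 0, P_y = 104.6 kip, M_P = 1316 kip·ft

Resultant of the triangular load: ½ × 5.81 × 10.2 = 29.631 kip, acting at 12.3 ft from P (one-third of the span from the peak).
ΣF_x = 0: P_x = 0.
ΣF_y = 0: P_y − 10 − ½·5.81·10.2 − 35 − 30 = 0 → P_y = 104.6 kip.
ΣM about P: M_P − 10·21.3 − (½·5.81·10.2)·12.3 − 35·7.3 − 30·16.1 = 0 → M_P = 1316 kip·ft.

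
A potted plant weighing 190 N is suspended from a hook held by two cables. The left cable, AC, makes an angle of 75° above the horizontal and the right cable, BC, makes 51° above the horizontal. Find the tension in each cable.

ΣF_x = 0: −T_AC·cos75° + T_BC·cos51° = 0 → T_BC = 0.411268·T_AC.
ΣF_y = 0: T_AC·sin75° + T_BC·sin51° = 190.
Substitute: T_AC·(0.965926 + 0.411268·0.777146) = 190 → T_AC = 147.798 ≈ 147.8 N.
Then T_BC = 0.411268 × 147.798 = 60.78 N.

T_AC = 147.8 N, T_BC = 60.78 N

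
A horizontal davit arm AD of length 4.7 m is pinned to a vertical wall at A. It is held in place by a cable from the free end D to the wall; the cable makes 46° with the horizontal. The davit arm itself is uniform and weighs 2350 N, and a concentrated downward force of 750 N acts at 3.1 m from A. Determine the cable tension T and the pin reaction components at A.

ΣM about A: T·sin46°·4.7 − 2350·2.35 − 750·3.1 = 0 → T = 7847.5/(4.7·0.71934) = 2321.13 ≈ 2321 N.
ΣF_x = 0: A_x − T·cos46° = 0 → A_x = 2321.13 × 0.694658 = 1612 N.
ΣF_y = 0: A_y + T·sin46° − 2350 − 750 = 0 → A_y = 3100 − 2321.13 × 0.71934 = 1430 N.

T = 2321 N, A_x = 1612 N, A_y = 1430 N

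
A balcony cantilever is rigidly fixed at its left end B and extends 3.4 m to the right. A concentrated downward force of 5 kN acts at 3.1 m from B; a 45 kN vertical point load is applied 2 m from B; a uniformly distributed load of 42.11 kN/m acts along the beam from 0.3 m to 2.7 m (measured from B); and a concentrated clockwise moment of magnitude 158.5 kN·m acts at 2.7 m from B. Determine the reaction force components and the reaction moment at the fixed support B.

B_x = 0, B_y = 151.1 kN, M_B = 415.6 kN·m

Resultant of the distributed load: 42.11 × 2.4 = 101.064 kN at 1.5 m from B.
ΣF_x = 0: B_x = 0.
ΣF_y = 0: B_y − 5 − 45 − 42.11·2.4 = 0 → B_y = 151.1 kN.
ΣM about B: M_B − 5·3.1 − 45·2 − (42.11·2.4)·1.5 − 158.5 = 0 → M_B = 415.6 kN·m.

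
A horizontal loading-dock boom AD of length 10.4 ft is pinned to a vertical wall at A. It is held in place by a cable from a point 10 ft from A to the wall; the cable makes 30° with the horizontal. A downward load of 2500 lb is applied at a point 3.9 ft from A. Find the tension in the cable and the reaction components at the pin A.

T = 1950 lb, A_x = 1689 lb, A_y = 1525 lb

ΣM about A: T·sin30°·10 − 2500·3.9 = 0 → T = 9750/(10·0.5) = 1950 lb.
ΣF_x = 0: A_x − T·cos30° = 0 → A_x = 1950 × 0.866025 = 1689 lb.
ΣF_y = 0: A_y + T·sin30° − 2500 = 0 → A_y = 2500 − 1950 × 0.5 = 1525 lb.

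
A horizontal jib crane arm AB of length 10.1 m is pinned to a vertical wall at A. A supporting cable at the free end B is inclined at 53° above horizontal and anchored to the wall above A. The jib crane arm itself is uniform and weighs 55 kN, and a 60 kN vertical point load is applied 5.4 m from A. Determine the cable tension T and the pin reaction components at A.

ΣM about A: T·sin53°·10.1 − 55·5.05 − 60·5.4 = 0 → T = 601.75/(10.1·0.798636) = 74.6012 ≈ 74.60 kN.
ΣF_x = 0: A_x − T·cos53° = 0 → A_x = 74.6012 × 0.601815 = 44.90 kN.
ΣF_y = 0: A_y + T·sin53° − 55 − 60 = 0 → A_y = 115 − 74.6012 × 0.798636 = 55.42 kN.

T = 74.60 kN, A_x = 44.90 kN, A_y = 55.42 kN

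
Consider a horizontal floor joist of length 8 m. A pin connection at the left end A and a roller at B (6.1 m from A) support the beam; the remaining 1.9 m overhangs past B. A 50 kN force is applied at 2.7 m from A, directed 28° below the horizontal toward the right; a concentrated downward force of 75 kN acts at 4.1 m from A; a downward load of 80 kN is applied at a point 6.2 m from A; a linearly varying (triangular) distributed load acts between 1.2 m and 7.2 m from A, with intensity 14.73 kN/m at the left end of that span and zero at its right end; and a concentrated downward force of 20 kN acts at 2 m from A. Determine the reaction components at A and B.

A_x = -44.15 kN, A_y = 70.81 kN, B_y = 171.9 kN

Resultant of the triangular load: ½ × 14.73 × 6 = 44.19 kN, acting at 3.2 m from A (one-third of the span from the peak).
ΣM about A: B_y·6.1 − 50·sin28°·2.7 − 75·4.1 − 80·6.2 − (½·14.73·6)·3.2 − 20·2 = 0 → B_y = 1048.29/6.1 = 171.851 ≈ 171.9 kN.
ΣF_y = 0: A_y + 171.851 − 50·sin28° − 75 − 80 − ½·14.73·6 − 20 = 0 → A_y = 70.81 kN.
ΣF_x = 0: A_x + 50·cos28° = 0 → A_x = -44.15 kN.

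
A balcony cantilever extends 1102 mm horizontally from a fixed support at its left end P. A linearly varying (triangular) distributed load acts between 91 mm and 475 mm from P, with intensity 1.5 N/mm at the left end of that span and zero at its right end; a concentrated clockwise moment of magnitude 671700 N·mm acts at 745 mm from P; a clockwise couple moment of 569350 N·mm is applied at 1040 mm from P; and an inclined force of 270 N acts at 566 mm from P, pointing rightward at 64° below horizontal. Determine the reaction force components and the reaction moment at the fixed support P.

P_x = -118.4 N, P_y = 530.7 N, M_P = 1441000 N·mm

Resultant of the triangular load: ½ × 1.5 × 384 = 288 N, acting at 219 mm from P (one-third of the span from the peak).
ΣF_x = 0: P_x + 270·cos64° = 0 → P_x = -118.4 N.
ΣF_y = 0: P_y − ½·1.5·384 − 270·sin64° = 0 → P_y = 530.7 N.
ΣM about P: M_P − (½·1.5·384)·219 − 671700 − 569350 − 270·sin64°·566 = 0 → M_P = 1441000 N·mm.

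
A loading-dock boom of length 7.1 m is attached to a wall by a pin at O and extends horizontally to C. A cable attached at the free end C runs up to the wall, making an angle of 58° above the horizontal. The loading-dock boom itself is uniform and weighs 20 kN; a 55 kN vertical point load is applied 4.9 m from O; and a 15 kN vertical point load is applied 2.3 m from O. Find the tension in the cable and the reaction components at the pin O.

T = 62.28 kN, O_x = 33.00 kN, O_y = 37.18 kN

ΣM about O: T·sin58°·7.1 − 20·3.55 − 55·4.9 − 15·2.3 = 0 → T = 375/(7.1·0.848048) = 62.2806 ≈ 62.28 kN.
ΣF_x = 0: O_x − T·cos58° = 0 → O_x = 62.2806 × 0.529919 = 33.00 kN.
ΣF_y = 0: O_y + T·sin58° − 20 − 55 − 15 = 0 → O_y = 90 − 62.2806 × 0.848048 = 37.18 kN.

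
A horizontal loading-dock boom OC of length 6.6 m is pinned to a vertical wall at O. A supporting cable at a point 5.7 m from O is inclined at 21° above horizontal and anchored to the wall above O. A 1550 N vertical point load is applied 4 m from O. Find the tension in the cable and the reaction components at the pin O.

ΣM about O: T·sin21°·5.7 − 1550·4 = 0 → T = 6200/(5.7·0.358368) = 3035.2 ≈ 3035 N.
ΣF_x = 0: O_x − T·cos21° = 0 → O_x = 3035.2 × 0.93358 = 2834 N.
ΣF_y = 0: O_y + T·sin21° − 1550 = 0 → O_y = 1550 − 3035.2 × 0.358368 = 462.3 N.

T = 3035 N, O_x = 2834 N, O_y = 462.3 N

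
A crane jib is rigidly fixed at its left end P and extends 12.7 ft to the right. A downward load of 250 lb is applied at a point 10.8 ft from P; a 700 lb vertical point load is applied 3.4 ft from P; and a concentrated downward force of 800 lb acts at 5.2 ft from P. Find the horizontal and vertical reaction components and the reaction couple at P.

P_x = 0, P_y = 1750 lb, M_P = 9240 lb·ft

ΣF_x = 0: P_x = 0.
ΣF_y = 0: P_y − 250 − 700 − 800 = 0 → P_y = 1750 lb.
ΣM about P: M_P − 250·10.8 − 700·3.4 − 800·5.2 = 0 → M_P = 9240 lb·ft.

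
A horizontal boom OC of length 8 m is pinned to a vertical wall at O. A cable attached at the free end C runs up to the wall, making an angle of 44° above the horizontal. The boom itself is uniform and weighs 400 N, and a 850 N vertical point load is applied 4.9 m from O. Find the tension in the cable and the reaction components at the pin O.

T = 1037 N, O_x = 746.2 N, O_y = 529.4 N

ΣM about O: T·sin44°·8 − 400·4 − 850·4.9 = 0 → T = 5765/(8·0.694658) = 1037.38 ≈ 1037 N.
ΣF_x = 0: O_x − T·cos44° = 0 → O_x = 1037.38 × 0.71934 = 746.2 N.
ΣF_y = 0: O_y + T·sin44° − 400 − 850 = 0 → O_y = 1250 − 1037.38 × 0.694658 = 529.4 N.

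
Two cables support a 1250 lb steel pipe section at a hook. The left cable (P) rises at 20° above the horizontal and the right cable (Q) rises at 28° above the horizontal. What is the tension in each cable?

T_P = 1485 lb, T_Q = 1581 lb

ΣF_x = 0: −T_P·cos20° + T_Q·cos28° = 0 → T_Q = 1.06427·T_P.
ΣF_y = 0: T_P·sin20° + T_Q·sin28° = 1250.
Substitute: T_P·(0.34202 + 1.06427·0.469472) = 1250 → T_P = 1485.15 ≈ 1485 lb.
Then T_Q = 1.06427 × 1485.15 = 1581 lb.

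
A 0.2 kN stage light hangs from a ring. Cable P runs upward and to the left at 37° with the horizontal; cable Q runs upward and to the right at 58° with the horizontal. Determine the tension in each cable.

ΣF_x = 0: −T_P·cos37° + T_Q·cos58° = 0 → T_Q = 1.50709·T_P.
ΣF_y = 0: T_P·sin37° + T_Q·sin58° = 0.2.
Substitute: T_P·(0.601815 + 1.50709·0.848048) = 0.2 → T_P = 0.106389 ≈ 0.1064 kN.
Then T_Q = 1.50709 × 0.106389 = 0.1603 kN.

T_P = 0.1064 kN, T_Q = 0.1603 kN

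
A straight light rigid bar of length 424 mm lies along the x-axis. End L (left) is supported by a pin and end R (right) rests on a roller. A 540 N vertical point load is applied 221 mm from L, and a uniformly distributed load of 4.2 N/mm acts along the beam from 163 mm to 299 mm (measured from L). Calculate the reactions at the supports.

L_x = 0, L_y = 518.5 N, R_y = 592.7 N

Resultant of the distributed load: 4.2 × 136 = 571.2 N at 231 mm from L.
Moments about L: R_y·424 − 540·221 − (4.2·136)·231 = 0 → R_y = 251287.2/424 = 592.658 ≈ 592.7 N.
ΣF_y = 0: L_y + 592.658 − 540 − 4.2·136 = 0 → L_y = 518.5 N.
ΣF_x = 0: no horizontal applied forces, so L_x = 0.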